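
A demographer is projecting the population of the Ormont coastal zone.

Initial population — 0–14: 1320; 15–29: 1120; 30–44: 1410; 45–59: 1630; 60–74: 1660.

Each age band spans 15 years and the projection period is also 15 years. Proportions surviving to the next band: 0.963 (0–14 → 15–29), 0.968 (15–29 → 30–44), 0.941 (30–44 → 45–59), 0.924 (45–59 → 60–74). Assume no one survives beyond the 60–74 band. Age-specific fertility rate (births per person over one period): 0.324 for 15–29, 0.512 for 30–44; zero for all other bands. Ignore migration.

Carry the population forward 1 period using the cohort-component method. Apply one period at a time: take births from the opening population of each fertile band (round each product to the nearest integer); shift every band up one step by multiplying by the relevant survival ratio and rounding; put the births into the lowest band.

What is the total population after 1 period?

6273

Let band 1 be 0–14 through band 5 = 60–74.
[period 1]
Births: 1120 × 0.324 = 363  |  1410 × 0.512 = 722 ⇒ total 1085
Band 2: 1320 × 0.963 = 1271
Band 3: 1120 × 0.968 = 1084
Band 4: 1410 × 0.941 = 1327
Band 5: 1630 × 0.924 = 1506
End of period: [1085, 1271, 1084, 1327, 1506]
Total after period 1: 1085 + 1271 + 1084 + 1327 + 1506 = 6273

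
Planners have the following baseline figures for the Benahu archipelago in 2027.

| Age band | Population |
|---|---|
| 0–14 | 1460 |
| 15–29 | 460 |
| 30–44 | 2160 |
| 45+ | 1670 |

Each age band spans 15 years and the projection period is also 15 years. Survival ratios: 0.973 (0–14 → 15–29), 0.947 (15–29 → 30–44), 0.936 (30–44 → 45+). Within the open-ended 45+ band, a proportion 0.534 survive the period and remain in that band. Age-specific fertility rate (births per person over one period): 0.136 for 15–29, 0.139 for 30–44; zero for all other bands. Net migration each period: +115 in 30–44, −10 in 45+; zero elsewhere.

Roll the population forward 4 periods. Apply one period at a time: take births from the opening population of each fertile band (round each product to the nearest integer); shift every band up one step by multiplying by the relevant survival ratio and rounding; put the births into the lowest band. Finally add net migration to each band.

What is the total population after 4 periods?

Period 1.
Births: 460 × 0.136 = 63  |  2160 × 0.139 = 300 ⇒ total 363
15–29: 1460 × 0.973 = 1421
30–44: 460 × 0.947 = 436
45+: 2160 × 0.936 + 1670 × 0.534 = 2022 + 892 = 2914
Net migration: 30–44 + 115 → 551; 45+ − 10 → 2904
→ [363, 1421, 551, 2904]
Period 2.
Births: 1421 × 0.136 = 193  |  551 × 0.139 = 77 ⇒ total 270
15–29: 363 × 0.973 = 353
30–44: 1421 × 0.947 = 1346
45+: 551 × 0.936 + 2904 × 0.534 = 516 + 1551 = 2067
Net migration: 30–44 + 115 → 1461; 45+ − 10 → 2057
→ [270, 353, 1461, 2057]
Period 3.
Births: 353 × 0.136 = 48  |  1461 × 0.139 = 203 ⇒ total 251
15–29: 270 × 0.973 = 263
30–44: 353 × 0.947 = 334
45+: 1461 × 0.936 + 2057 × 0.534 = 1367 + 1098 = 2465
Net migration: 30–44 + 115 → 449; 45+ − 10 → 2455
→ [251, 263, 449, 2455]
Period 4.
Births: 263 × 0.136 = 36  |  449 × 0.139 = 62 ⇒ total 98
15–29: 251 × 0.973 = 244
30–44: 263 × 0.947 = 249
45+: 449 × 0.936 + 2455 × 0.534 = 420 + 1311 = 1731
Net migration: 30–44 + 115 → 364; 45+ − 10 → 1721
→ [98, 244, 364, 1721]
Total after period 4: 98 + 244 + 364 + 1721 = 2427

2427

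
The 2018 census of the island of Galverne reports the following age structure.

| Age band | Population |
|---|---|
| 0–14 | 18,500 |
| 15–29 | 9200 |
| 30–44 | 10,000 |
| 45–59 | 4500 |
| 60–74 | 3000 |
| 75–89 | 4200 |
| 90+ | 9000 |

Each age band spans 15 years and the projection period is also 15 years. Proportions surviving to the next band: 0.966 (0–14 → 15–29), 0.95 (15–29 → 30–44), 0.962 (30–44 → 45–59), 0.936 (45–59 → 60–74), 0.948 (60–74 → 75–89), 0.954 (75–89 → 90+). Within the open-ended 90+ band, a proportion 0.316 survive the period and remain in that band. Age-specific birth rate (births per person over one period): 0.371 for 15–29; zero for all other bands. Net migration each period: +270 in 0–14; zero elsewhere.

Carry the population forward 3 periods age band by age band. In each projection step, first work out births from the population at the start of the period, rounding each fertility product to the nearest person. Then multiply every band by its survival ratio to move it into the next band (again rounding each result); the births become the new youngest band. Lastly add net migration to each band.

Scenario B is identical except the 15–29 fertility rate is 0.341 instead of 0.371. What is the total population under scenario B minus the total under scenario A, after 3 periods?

-969

Period 1.
Births: 9200 × 0.371 = 3413
15–29: 18500 × 0.966 = 17871
30–44: 9200 × 0.95 = 8740
45–59: 10000 × 0.962 = 9620
60–74: 4500 × 0.936 = 4212
75–89: 3000 × 0.948 = 2844
90+: 4200 × 0.954 + 9000 × 0.316 = 4007 + 2844 = 6851
Net migration: 0–14 + 270 → 3683
Giving 3683 / 17871 / 8740 / 9620 / 4212 / 2844 / 6851.
Period 2.
Births: 17871 × 0.371 = 6630
15–29: 3683 × 0.966 = 3558
30–44: 17871 × 0.95 = 16977
45–59: 8740 × 0.962 = 8408
60–74: 9620 × 0.936 = 9004
75–89: 4212 × 0.948 = 3993
90+: 2844 × 0.954 + 6851 × 0.316 = 2713 + 2165 = 4878
Net migration: 0–14 + 270 → 6900
Giving 6900 / 3558 / 16977 / 8408 / 9004 / 3993 / 4878.
Period 3.
Births: 3558 × 0.371 = 1320
15–29: 6900 × 0.966 = 6665
30–44: 3558 × 0.95 = 3380
45–59: 16977 × 0.962 = 16332
60–74: 8408 × 0.936 = 7870
75–89: 9004 × 0.948 = 8536
90+: 3993 × 0.954 + 4878 × 0.316 = 3809 + 1541 = 5350
Net migration: 0–14 + 270 → 1590
Giving 1590 / 6665 / 3380 / 16332 / 7870 / 8536 / 5350.
Scenario A total after 3 periods: 49723
Scenario B projection —
Period 1.
Births: 9200 × 0.341 = 3137
15–29: 18500 × 0.966 = 17871
30–44: 9200 × 0.95 = 8740
45–59: 10000 × 0.962 = 9620
60–74: 4500 × 0.936 = 4212
75–89: 3000 × 0.948 = 2844
90+: 4200 × 0.954 + 9000 × 0.316 = 4007 + 2844 = 6851
Net migration: 0–14 + 270 → 3407
Giving 3407 / 17871 / 8740 / 9620 / 4212 / 2844 / 6851.
Period 2.
Births: 17871 × 0.341 = 6094
15–29: 3407 × 0.966 = 3291
30–44: 17871 × 0.95 = 16977
45–59: 8740 × 0.962 = 8408
60–74: 9620 × 0.936 = 9004
75–89: 4212 × 0.948 = 3993
90+: 2844 × 0.954 + 6851 × 0.316 = 2713 + 2165 = 4878
Net migration: 0–14 + 270 → 6364
Giving 6364 / 3291 / 16977 / 8408 / 9004 / 3993 / 4878.
Period 3.
Births: 3291 × 0.341 = 1122
15–29: 6364 × 0.966 = 6148
30–44: 3291 × 0.95 = 3126
45–59: 16977 × 0.962 = 16332
60–74: 8408 × 0.936 = 7870
75–89: 9004 × 0.948 = 8536
90+: 3993 × 0.954 + 4878 × 0.316 = 3809 + 1541 = 5350
Net migration: 0–14 + 270 → 1392
Giving 1392 / 6148 / 3126 / 16332 / 7870 / 8536 / 5350.
Scenario B total after 3 periods: 48754
Difference B − A = 48754 − 49723 = -969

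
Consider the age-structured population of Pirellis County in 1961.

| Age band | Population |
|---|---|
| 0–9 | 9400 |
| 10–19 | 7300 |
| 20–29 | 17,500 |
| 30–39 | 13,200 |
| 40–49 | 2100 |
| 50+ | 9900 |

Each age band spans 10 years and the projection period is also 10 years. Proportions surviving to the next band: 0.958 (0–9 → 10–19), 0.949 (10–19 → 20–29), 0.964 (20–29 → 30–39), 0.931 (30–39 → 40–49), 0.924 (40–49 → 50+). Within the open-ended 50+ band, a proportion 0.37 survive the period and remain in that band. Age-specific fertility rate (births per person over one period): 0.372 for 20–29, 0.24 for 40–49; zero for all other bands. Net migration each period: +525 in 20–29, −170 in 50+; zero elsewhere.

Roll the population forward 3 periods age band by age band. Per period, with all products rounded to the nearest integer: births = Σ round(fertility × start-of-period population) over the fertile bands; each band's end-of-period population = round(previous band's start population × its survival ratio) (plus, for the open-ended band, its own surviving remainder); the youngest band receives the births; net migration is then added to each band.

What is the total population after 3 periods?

54183

Period 1:
Births: 17500 × 0.372 = 6510, 2100 × 0.24 = 504 — total 7014
10–19: 9400 × 0.958 = 9005
20–29: 7300 × 0.949 = 6928
30–39: 17500 × 0.964 = 16870
40–49: 13200 × 0.931 = 12289
50+: 2100 × 0.924 + 9900 × 0.37 = 1940 + 3663 = 5603
Net migration: 20–29 + 525 → 7453; 50+ − 170 → 5433
Population now: 0–9=7014, 10–19=9005, 20–29=7453, 30–39=16870, 40–49=12289, 50+=5433
Period 2:
Births: 7453 × 0.372 = 2773, 12289 × 0.24 = 2949 — total 5722
10–19: 7014 × 0.958 = 6719
20–29: 9005 × 0.949 = 8546
30–39: 7453 × 0.964 = 7185
40–49: 16870 × 0.931 = 15706
50+: 12289 × 0.924 + 5433 × 0.37 = 11355 + 2010 = 13365
Net migration: 20–29 + 525 → 9071; 50+ − 170 → 13195
Population now: 0–9=5722, 10–19=6719, 20–29=9071, 30–39=7185, 40–49=15706, 50+=13195
Period 3:
Births: 9071 × 0.372 = 3374, 15706 × 0.24 = 3769 — total 7143
10–19: 5722 × 0.958 = 5482
20–29: 6719 × 0.949 = 6376
30–39: 9071 × 0.964 = 8744
40–49: 7185 × 0.931 = 6689
50+: 15706 × 0.924 + 13195 × 0.37 = 14512 + 4882 = 19394
Net migration: 20–29 + 525 → 6901; 50+ − 170 → 19224
Population now: 0–9=7143, 10–19=5482, 20–29=6901, 30–39=8744, 40–49=6689, 50+=19224
Total after period 3: 7143 + 5482 + 6901 + 8744 + 6689 + 19224 = 54183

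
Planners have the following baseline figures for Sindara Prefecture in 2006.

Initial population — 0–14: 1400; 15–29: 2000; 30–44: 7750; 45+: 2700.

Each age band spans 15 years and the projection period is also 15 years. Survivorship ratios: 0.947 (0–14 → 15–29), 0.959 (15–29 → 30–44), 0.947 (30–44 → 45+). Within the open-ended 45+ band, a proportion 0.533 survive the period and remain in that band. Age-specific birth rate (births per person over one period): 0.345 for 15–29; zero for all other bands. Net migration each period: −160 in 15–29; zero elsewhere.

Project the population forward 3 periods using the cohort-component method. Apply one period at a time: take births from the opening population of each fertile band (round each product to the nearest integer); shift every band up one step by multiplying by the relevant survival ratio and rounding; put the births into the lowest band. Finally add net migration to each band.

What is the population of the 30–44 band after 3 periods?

— Period 1 —
Births: 2000 × 0.345 = 690
15–29: 1400 × 0.947 = 1326
30–44: 2000 × 0.959 = 1918
45+: 7750 × 0.947 + 2700 × 0.533 = 7339 + 1439 = 8778
Net migration: 15–29 − 160 → 1166
End of period: [690, 1166, 1918, 8778]
— Period 2 —
Births: 1166 × 0.345 = 402
15–29: 690 × 0.947 = 653
30–44: 1166 × 0.959 = 1118
45+: 1918 × 0.947 + 8778 × 0.533 = 1816 + 4679 = 6495
Net migration: 15–29 − 160 → 493
End of period: [402, 493, 1118, 6495]
— Period 3 —
Births: 493 × 0.345 = 170
15–29: 402 × 0.947 = 381
30–44: 493 × 0.959 = 473
45+: 1118 × 0.947 + 6495 × 0.533 = 1059 + 3462 = 4521
Net migration: 15–29 − 160 → 221
End of period: [170, 221, 473, 4521]

473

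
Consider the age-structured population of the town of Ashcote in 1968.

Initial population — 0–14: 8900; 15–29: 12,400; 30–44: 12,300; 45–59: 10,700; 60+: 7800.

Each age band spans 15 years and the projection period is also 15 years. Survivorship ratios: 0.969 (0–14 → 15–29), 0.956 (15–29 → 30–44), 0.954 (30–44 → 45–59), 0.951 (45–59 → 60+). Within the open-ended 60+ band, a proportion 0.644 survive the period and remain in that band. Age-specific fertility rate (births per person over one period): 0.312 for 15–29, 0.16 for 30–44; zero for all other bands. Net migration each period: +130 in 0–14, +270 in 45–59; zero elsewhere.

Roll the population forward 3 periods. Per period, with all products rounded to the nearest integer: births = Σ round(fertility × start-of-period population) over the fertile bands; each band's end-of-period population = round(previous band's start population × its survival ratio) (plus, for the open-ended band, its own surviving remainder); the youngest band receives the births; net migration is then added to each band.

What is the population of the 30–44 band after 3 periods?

Period 1.
Births: 12400 * 0.312 = 3869 ; 12300 * 0.16 = 1968 — total 5837
15–29: 8900 * 0.969 = 8624
30–44: 12400 * 0.956 = 11854
45–59: 12300 * 0.954 = 11734
60+: 10700 * 0.951 + 7800 * 0.644 = 10176 + 5023 = 15199
Net migration: 0–14 + 130 → 5967; 45–59 + 270 → 12004
→ [5967, 8624, 11854, 12004, 15199]
Period 2.
Births: 8624 * 0.312 = 2691 ; 11854 * 0.16 = 1897 — total 4588
15–29: 5967 * 0.969 = 5782
30–44: 8624 * 0.956 = 8245
45–59: 11854 * 0.954 = 11309
60+: 12004 * 0.951 + 15199 * 0.644 = 11416 + 9788 = 21204
Net migration: 0–14 + 130 → 4718; 45–59 + 270 → 11579
→ [4718, 5782, 8245, 11579, 21204]
Period 3.
Births: 5782 * 0.312 = 1804 ; 8245 * 0.16 = 1319 — total 3123
15–29: 4718 * 0.969 = 4572
30–44: 5782 * 0.956 = 5528
45–59: 8245 * 0.954 = 7866
60+: 11579 * 0.951 + 21204 * 0.644 = 11012 + 13655 = 24667
Net migration: 0–14 + 130 → 3253; 45–59 + 270 → 8136
→ [3253, 4572, 5528, 8136, 24667]

5528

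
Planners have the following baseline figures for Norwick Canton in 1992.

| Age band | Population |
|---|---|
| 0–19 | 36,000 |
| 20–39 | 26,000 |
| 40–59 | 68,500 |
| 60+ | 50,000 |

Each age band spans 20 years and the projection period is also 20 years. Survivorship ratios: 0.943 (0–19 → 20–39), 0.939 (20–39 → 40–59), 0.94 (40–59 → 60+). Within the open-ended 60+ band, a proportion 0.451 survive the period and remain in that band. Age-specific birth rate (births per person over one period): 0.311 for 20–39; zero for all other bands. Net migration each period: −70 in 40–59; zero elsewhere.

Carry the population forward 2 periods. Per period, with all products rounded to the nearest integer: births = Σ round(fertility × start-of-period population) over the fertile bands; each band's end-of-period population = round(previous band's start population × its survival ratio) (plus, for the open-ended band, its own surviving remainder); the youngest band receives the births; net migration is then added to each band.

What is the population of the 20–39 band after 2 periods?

After projecting period 1:
Births: 26000 * 0.311 = 8086
20–39: 36000 * 0.943 = 33948
40–59: 26000 * 0.939 = 24414
60+: 68500 * 0.94 + 50000 * 0.451 = 64390 + 22550 = 86940
Net migration: 40–59 − 70 → 24344
→ [8086, 33948, 24344, 86940]
After projecting period 2:
Births: 33948 * 0.311 = 10558
20–39: 8086 * 0.943 = 7625
40–59: 33948 * 0.939 = 31877
60+: 24344 * 0.94 + 86940 * 0.451 = 22883 + 39210 = 62093
Net migration: 40–59 − 70 → 31807
→ [10558, 7625, 31807, 62093]

7625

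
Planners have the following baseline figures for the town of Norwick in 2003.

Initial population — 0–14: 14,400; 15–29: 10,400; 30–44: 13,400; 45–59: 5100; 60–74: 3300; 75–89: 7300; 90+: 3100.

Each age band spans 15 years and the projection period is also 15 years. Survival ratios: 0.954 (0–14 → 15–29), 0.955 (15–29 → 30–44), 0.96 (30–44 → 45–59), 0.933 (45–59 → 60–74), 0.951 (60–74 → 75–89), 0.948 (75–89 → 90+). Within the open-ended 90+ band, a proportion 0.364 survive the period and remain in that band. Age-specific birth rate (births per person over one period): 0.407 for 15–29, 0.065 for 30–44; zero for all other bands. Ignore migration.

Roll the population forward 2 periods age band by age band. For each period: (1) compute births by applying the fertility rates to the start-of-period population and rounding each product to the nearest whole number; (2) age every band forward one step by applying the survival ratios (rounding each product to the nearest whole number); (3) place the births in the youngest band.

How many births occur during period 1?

5104

[period 1]
Births: 10400 × 0.407 = 4233  |  13400 × 0.065 = 871 → total 5104
15–29: 14400 × 0.954 = 13738
30–44: 10400 × 0.955 = 9932
45–59: 13400 × 0.96 = 12864
60–74: 5100 × 0.933 = 4758
75–89: 3300 × 0.951 = 3138
90+: 7300 × 0.948 + 3100 × 0.364 = 6920 + 1128 = 8048
→ [5104, 13738, 9932, 12864, 4758, 3138, 8048]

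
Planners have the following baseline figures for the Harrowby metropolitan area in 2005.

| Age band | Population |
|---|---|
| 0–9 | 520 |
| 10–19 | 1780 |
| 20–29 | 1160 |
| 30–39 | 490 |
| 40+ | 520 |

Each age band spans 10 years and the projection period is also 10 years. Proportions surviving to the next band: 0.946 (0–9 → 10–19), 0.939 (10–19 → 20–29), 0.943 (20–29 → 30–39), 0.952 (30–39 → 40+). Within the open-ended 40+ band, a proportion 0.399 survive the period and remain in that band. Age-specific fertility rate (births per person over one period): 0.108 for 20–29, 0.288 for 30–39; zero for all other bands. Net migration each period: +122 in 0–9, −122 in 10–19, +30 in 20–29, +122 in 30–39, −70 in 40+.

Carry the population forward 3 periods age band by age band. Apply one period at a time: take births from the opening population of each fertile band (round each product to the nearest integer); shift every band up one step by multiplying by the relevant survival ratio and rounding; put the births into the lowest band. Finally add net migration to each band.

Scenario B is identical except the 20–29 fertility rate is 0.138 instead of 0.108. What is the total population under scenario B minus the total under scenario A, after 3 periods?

90

Period 1.
Births: 1160 × 0.108 = 125, 490 × 0.288 = 141 — total 266
10–19: 520 × 0.946 = 492
20–29: 1780 × 0.939 = 1671
30–39: 1160 × 0.943 = 1094
40+: 490 × 0.952 + 520 × 0.399 = 466 + 207 = 673
Net migration: 0–9 + 122 → 388; 10–19 − 122 → 370; 20–29 + 30 → 1701; 30–39 + 122 → 1216; 40+ − 70 → 603
Population now: 0–9=388, 10–19=370, 20–29=1701, 30–39=1216, 40+=603
Period 2.
Births: 1701 × 0.108 = 184, 1216 × 0.288 = 350 — total 534
10–19: 388 × 0.946 = 367
20–29: 370 × 0.939 = 347
30–39: 1701 × 0.943 = 1604
40+: 1216 × 0.952 + 603 × 0.399 = 1158 + 241 = 1399
Net migration: 0–9 + 122 → 656; 10–19 − 122 → 245; 20–29 + 30 → 377; 30–39 + 122 → 1726; 40+ − 70 → 1329
Population now: 0–9=656, 10–19=245, 20–29=377, 30–39=1726, 40+=1329
Period 3.
Births: 377 × 0.108 = 41, 1726 × 0.288 = 497 — total 538
10–19: 656 × 0.946 = 621
20–29: 245 × 0.939 = 230
30–39: 377 × 0.943 = 356
40+: 1726 × 0.952 + 1329 × 0.399 = 1643 + 530 = 2173
Net migration: 0–9 + 122 → 660; 10–19 − 122 → 499; 20–29 + 30 → 260; 30–39 + 122 → 478; 40+ − 70 → 2103
Population now: 0–9=660, 10–19=499, 20–29=260, 30–39=478, 40+=2103
Scenario A total after 3 periods: 4000
Scenario B projection —
Period 1.
Births: 1160 × 0.138 = 160, 490 × 0.288 = 141 — total 301
10–19: 520 × 0.946 = 492
20–29: 1780 × 0.939 = 1671
30–39: 1160 × 0.943 = 1094
40+: 490 × 0.952 + 520 × 0.399 = 466 + 207 = 673
Net migration: 0–9 + 122 → 423; 10–19 − 122 → 370; 20–29 + 30 → 1701; 30–39 + 122 → 1216; 40+ − 70 → 603
Population now: 0–9=423, 10–19=370, 20–29=1701, 30–39=1216, 40+=603
Period 2.
Births: 1701 × 0.138 = 235, 1216 × 0.288 = 350 — total 585
10–19: 423 × 0.946 = 400
20–29: 370 × 0.939 = 347
30–39: 1701 × 0.943 = 1604
40+: 1216 × 0.952 + 603 × 0.399 = 1158 + 241 = 1399
Net migration: 0–9 + 122 → 707; 10–19 − 122 → 278; 20–29 + 30 → 377; 30–39 + 122 → 1726; 40+ − 70 → 1329
Population now: 0–9=707, 10–19=278, 20–29=377, 30–39=1726, 40+=1329
Period 3.
Births: 377 × 0.138 = 52, 1726 × 0.288 = 497 — total 549
10–19: 707 × 0.946 = 669
20–29: 278 × 0.939 = 261
30–39: 377 × 0.943 = 356
40+: 1726 × 0.952 + 1329 × 0.399 = 1643 + 530 = 2173
Net migration: 0–9 + 122 → 671; 10–19 − 122 → 547; 20–29 + 30 → 291; 30–39 + 122 → 478; 40+ − 70 → 2103
Population now: 0–9=671, 10–19=547, 20–29=291, 30–39=478, 40+=2103
Scenario B total after 3 periods: 4090
Difference B − A = 4090 − 4000 = 90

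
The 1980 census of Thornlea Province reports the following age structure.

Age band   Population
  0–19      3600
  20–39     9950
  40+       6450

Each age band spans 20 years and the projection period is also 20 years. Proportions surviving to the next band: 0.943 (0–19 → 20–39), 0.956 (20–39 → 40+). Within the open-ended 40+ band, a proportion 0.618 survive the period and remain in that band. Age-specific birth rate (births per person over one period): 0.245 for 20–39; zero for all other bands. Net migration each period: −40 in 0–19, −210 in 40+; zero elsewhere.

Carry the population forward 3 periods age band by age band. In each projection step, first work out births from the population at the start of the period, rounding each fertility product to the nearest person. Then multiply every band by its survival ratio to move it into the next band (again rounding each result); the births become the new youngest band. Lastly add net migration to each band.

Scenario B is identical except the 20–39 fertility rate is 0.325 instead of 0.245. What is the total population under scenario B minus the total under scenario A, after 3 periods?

(Groups numbered youngest = 1 to oldest = 3.)
[period 1]
Births: 9950 × 0.245 = 2438
Group 2: 3600 × 0.943 = 3395
Group 3: 9950 × 0.956 + 6450 × 0.618 = 9512 + 3986 = 13498
Net migration: Group 1 − 40 → 2398; Group 3 − 210 → 13288
Giving 2398 / 3395 / 13288.
[period 2]
Births: 3395 × 0.245 = 832
Group 2: 2398 × 0.943 = 2261
Group 3: 3395 × 0.956 + 13288 × 0.618 = 3246 + 8212 = 11458
Net migration: Group 1 − 40 → 792; Group 3 − 210 → 11248
Giving 792 / 2261 / 11248.
[period 3]
Births: 2261 × 0.245 = 554
Group 2: 792 × 0.943 = 747
Group 3: 2261 × 0.956 + 11248 × 0.618 = 2162 + 6951 = 9113
Net migration: Group 1 − 40 → 514; Group 3 − 210 → 8903
Giving 514 / 747 / 8903.
Scenario A total after 3 periods: 10164
Scenario B projection —
[period 1]
Births: 9950 × 0.325 = 3234
Group 2: 3600 × 0.943 = 3395
Group 3: 9950 × 0.956 + 6450 × 0.618 = 9512 + 3986 = 13498
Net migration: Group 1 − 40 → 3194; Group 3 − 210 → 13288
Giving 3194 / 3395 / 13288.
[period 2]
Births: 3395 × 0.325 = 1103
Group 2: 3194 × 0.943 = 3012
Group 3: 3395 × 0.956 + 13288 × 0.618 = 3246 + 8212 = 11458
Net migration: Group 1 − 40 → 1063; Group 3 − 210 → 11248
Giving 1063 / 3012 / 11248.
[period 3]
Births: 3012 × 0.325 = 979
Group 2: 1063 × 0.943 = 1002
Group 3: 3012 × 0.956 + 11248 × 0.618 = 2879 + 6951 = 9830
Net migration: Group 1 − 40 → 939; Group 3 − 210 → 9620
Giving 939 / 1002 / 9620.
Scenario B total after 3 periods: 11561
Difference B − A = 11561 − 10164 = 1397

1397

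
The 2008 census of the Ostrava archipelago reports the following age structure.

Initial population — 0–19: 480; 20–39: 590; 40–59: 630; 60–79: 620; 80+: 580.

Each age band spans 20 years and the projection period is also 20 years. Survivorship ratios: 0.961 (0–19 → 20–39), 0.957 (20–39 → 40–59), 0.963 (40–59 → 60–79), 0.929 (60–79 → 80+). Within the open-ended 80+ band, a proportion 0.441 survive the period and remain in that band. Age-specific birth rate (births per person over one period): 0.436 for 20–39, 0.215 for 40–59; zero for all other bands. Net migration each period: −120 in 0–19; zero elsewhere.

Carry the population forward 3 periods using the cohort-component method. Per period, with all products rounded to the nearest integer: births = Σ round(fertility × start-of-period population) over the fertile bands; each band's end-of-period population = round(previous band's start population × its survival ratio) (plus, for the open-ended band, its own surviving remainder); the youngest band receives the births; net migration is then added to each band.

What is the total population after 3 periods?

1874

Let group 1 be 0–19 through group 5 = 80+.
[period 1]
Births: 590 × 0.436 = 257, 630 × 0.215 = 135 ⇒ total 392
Group 2: 480 × 0.961 = 461
Group 3: 590 × 0.957 = 565
Group 4: 630 × 0.963 = 607
Group 5: 620 × 0.929 + 580 × 0.441 = 576 + 256 = 832
Net migration: Group 1 − 120 → 272
Giving 272 / 461 / 565 / 607 / 832.
[period 2]
Births: 461 × 0.436 = 201, 565 × 0.215 = 121 ⇒ total 322
Group 2: 272 × 0.961 = 261
Group 3: 461 × 0.957 = 441
Group 4: 565 × 0.963 = 544
Group 5: 607 × 0.929 + 832 × 0.441 = 564 + 367 = 931
Net migration: Group 1 − 120 → 202
Giving 202 / 261 / 441 / 544 / 931.
[period 3]
Births: 261 × 0.436 = 114, 441 × 0.215 = 95 ⇒ total 209
Group 2: 202 × 0.961 = 194
Group 3: 261 × 0.957 = 250
Group 4: 441 × 0.963 = 425
Group 5: 544 × 0.929 + 931 × 0.441 = 505 + 411 = 916
Net migration: Group 1 − 120 → 89
Giving 89 / 194 / 250 / 425 / 916.
Total after period 3: 89 + 194 + 250 + 425 + 916 = 1874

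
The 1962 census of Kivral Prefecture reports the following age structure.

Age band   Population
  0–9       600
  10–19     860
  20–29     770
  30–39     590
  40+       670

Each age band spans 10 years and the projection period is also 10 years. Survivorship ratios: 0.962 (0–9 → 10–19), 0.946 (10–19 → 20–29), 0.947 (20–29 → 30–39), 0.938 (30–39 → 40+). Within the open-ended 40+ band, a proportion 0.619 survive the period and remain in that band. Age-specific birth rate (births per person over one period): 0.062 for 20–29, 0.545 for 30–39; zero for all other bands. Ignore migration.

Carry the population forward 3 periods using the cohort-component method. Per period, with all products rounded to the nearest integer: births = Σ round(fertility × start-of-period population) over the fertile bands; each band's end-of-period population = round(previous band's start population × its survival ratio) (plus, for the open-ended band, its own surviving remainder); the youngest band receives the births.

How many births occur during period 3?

Numbering the bands 1..5 from youngest to oldest:
— Period 1 —
Births: 770 * 0.062 = 48, 590 * 0.545 = 322 ⇒ total 370
Band 2: 600 * 0.962 = 577
Band 3: 860 * 0.946 = 814
Band 4: 770 * 0.947 = 729
Band 5: 590 * 0.938 + 670 * 0.619 = 553 + 415 = 968
Giving 370 / 577 / 814 / 729 / 968.
— Period 2 —
Births: 814 * 0.062 = 50, 729 * 0.545 = 397 ⇒ total 447
Band 2: 370 * 0.962 = 356
Band 3: 577 * 0.946 = 546
Band 4: 814 * 0.947 = 771
Band 5: 729 * 0.938 + 968 * 0.619 = 684 + 599 = 1283
Giving 447 / 356 / 546 / 771 / 1283.
— Period 3 —
Births: 546 * 0.062 = 34, 771 * 0.545 = 420 ⇒ total 454
Band 2: 447 * 0.962 = 430
Band 3: 356 * 0.946 = 337
Band 4: 546 * 0.947 = 517
Band 5: 771 * 0.938 + 1283 * 0.619 = 723 + 794 = 1517
Giving 454 / 430 / 337 / 517 / 1517.

454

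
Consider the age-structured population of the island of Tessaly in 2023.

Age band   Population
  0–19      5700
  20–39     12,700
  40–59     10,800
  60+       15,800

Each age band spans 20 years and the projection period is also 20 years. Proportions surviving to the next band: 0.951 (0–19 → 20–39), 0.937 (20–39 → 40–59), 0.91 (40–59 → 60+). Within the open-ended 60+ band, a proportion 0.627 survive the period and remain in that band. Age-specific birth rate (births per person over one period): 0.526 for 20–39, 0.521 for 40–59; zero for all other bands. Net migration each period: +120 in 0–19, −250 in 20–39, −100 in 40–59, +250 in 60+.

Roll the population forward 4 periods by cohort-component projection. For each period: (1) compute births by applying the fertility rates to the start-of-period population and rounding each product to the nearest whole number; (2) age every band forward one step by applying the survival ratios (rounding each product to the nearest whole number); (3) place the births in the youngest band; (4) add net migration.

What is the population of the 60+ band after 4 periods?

Numbering the groups 1..4 from youngest to oldest:
After projecting period 1:
Births: 12700 * 0.526 = 6680, 10800 * 0.521 = 5627 ⇒ total 12307
Group 2: 5700 * 0.951 = 5421
Group 3: 12700 * 0.937 = 11900
Group 4: 10800 * 0.91 + 15800 * 0.627 = 9828 + 9907 = 19735
Net migration: Group 1 + 120 → 12427; Group 2 − 250 → 5171; Group 3 − 100 → 11800; Group 4 + 250 → 19985
Giving 12427 / 5171 / 11800 / 19985.
After projecting period 2:
Births: 5171 * 0.526 = 2720, 11800 * 0.521 = 6148 ⇒ total 8868
Group 2: 12427 * 0.951 = 11818
Group 3: 5171 * 0.937 = 4845
Group 4: 11800 * 0.91 + 19985 * 0.627 = 10738 + 12531 = 23269
Net migration: Group 1 + 120 → 8988; Group 2 − 250 → 11568; Group 3 − 100 → 4745; Group 4 + 250 → 23519
Giving 8988 / 11568 / 4745 / 23519.
After projecting period 3:
Births: 11568 * 0.526 = 6085, 4745 * 0.521 = 2472 ⇒ total 8557
Group 2: 8988 * 0.951 = 8548
Group 3: 11568 * 0.937 = 10839
Group 4: 4745 * 0.91 + 23519 * 0.627 = 4318 + 14746 = 19064
Net migration: Group 1 + 120 → 8677; Group 2 − 250 → 8298; Group 3 − 100 → 10739; Group 4 + 250 → 19314
Giving 8677 / 8298 / 10739 / 19314.
After projecting period 4:
Births: 8298 * 0.526 = 4365, 10739 * 0.521 = 5595 ⇒ total 9960
Group 2: 8677 * 0.951 = 8252
Group 3: 8298 * 0.937 = 7775
Group 4: 10739 * 0.91 + 19314 * 0.627 = 9772 + 12110 = 21882
Net migration: Group 1 + 120 → 10080; Group 2 − 250 → 8002; Group 3 − 100 → 7675; Group 4 + 250 → 22132
Giving 10080 / 8002 / 7675 / 22132.

22132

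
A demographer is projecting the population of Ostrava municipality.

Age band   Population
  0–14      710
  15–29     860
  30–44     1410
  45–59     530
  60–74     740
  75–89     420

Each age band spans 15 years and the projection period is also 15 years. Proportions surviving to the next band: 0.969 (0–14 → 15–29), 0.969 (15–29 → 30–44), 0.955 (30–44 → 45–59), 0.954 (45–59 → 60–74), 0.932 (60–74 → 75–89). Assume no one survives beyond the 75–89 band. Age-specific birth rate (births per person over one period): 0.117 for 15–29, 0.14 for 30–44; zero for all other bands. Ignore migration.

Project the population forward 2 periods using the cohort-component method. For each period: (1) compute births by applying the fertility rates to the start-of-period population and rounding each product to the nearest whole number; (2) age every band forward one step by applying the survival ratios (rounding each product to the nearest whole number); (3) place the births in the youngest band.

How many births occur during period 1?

298

Period 1:
Births: 860 × 0.117 = 101 ; 1410 × 0.14 = 197 ⇒ total 298
15–29: 710 × 0.969 = 688
30–44: 860 × 0.969 = 833
45–59: 1410 × 0.955 = 1347
60–74: 530 × 0.954 = 506
75–89: 740 × 0.932 = 690
Population now: 0–14=298, 15–29=688, 30–44=833, 45–59=1347, 60–74=506, 75–89=690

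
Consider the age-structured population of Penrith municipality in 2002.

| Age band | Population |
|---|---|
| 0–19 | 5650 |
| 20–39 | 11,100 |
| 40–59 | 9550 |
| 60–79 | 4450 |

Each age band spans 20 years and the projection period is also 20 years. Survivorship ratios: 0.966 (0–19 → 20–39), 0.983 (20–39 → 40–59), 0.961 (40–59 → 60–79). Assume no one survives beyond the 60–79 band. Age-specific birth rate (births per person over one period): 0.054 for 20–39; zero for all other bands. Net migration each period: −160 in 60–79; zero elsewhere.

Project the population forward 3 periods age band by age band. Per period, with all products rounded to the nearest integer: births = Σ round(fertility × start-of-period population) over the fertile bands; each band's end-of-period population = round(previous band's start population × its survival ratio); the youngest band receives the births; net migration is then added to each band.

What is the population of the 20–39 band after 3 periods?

Numbering the groups 1..4 from youngest to oldest:
After projecting period 1:
Births: 11100 × 0.054 = 599
Group 2: 5650 × 0.966 = 5458
Group 3: 11100 × 0.983 = 10911
Group 4: 9550 × 0.961 = 9178
Net migration: Group 4 − 160 → 9018
→ [599, 5458, 10911, 9018]
After projecting period 2:
Births: 5458 × 0.054 = 295
Group 2: 599 × 0.966 = 579
Group 3: 5458 × 0.983 = 5365
Group 4: 10911 × 0.961 = 10485
Net migration: Group 4 − 160 → 10325
→ [295, 579, 5365, 10325]
After projecting period 3:
Births: 579 × 0.054 = 31
Group 2: 295 × 0.966 = 285
Group 3: 579 × 0.983 = 569
Group 4: 5365 × 0.961 = 5156
Net migration: Group 4 − 160 → 4996
→ [31, 285, 569, 4996]

285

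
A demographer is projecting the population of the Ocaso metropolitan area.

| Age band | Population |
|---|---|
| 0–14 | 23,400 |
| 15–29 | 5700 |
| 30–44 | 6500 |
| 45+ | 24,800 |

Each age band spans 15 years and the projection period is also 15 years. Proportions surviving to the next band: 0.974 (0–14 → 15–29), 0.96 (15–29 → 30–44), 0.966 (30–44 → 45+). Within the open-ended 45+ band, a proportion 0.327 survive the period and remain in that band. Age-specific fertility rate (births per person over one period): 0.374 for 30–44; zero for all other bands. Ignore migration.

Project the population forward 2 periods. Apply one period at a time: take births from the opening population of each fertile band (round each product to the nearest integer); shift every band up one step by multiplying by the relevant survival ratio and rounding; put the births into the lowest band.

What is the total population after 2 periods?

36286

Let band 1 be 0–14 through band 4 = 45+.
Period 1:
Births: 6500 * 0.374 = 2431
Band 2: 23400 * 0.974 = 22792
Band 3: 5700 * 0.96 = 5472
Band 4: 6500 * 0.966 + 24800 * 0.327 = 6279 + 8110 = 14389
Population now: 0–14=2431, 15–29=22792, 30–44=5472, 45+=14389
Period 2:
Births: 5472 * 0.374 = 2047
Band 2: 2431 * 0.974 = 2368
Band 3: 22792 * 0.96 = 21880
Band 4: 5472 * 0.966 + 14389 * 0.327 = 5286 + 4705 = 9991
Population now: 0–14=2047, 15–29=2368, 30–44=21880, 45+=9991
Total after period 2: 2047 + 2368 + 21880 + 9991 = 36286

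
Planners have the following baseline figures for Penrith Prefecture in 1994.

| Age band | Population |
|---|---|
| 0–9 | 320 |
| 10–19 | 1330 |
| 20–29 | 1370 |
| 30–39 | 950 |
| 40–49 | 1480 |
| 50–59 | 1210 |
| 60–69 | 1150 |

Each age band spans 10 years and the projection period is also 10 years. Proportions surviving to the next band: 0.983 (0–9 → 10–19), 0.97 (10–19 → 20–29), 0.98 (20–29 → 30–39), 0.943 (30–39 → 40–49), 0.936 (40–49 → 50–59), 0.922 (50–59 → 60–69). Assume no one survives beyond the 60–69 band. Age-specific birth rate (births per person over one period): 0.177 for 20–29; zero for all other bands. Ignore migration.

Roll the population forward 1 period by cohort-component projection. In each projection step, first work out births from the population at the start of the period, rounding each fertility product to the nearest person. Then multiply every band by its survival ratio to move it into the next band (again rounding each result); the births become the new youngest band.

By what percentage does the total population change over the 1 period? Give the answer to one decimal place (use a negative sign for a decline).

Period 1:
Births: 1370 * 0.177 = 242
10–19: 320 * 0.983 = 315
20–29: 1330 * 0.97 = 1290
30–39: 1370 * 0.98 = 1343
40–49: 950 * 0.943 = 896
50–59: 1480 * 0.936 = 1385
60–69: 1210 * 0.922 = 1116
→ [242, 315, 1290, 1343, 896, 1385, 1116]
Total: 7810 → 6587; change = -1223; percentage change = -15.7%

-15.7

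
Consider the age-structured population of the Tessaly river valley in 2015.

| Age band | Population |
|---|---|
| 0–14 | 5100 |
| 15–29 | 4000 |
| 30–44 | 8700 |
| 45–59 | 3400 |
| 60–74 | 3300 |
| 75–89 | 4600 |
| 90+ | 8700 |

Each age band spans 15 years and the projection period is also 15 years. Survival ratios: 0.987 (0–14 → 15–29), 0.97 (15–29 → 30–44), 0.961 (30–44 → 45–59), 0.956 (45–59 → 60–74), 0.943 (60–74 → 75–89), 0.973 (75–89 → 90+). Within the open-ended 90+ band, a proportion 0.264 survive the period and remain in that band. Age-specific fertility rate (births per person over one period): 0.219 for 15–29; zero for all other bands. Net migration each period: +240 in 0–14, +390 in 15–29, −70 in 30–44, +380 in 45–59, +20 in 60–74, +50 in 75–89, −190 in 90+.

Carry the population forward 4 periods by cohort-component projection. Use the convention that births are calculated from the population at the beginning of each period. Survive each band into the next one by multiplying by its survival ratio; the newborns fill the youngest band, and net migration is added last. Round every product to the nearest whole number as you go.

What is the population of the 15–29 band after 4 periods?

Call the groups 1 to 7, youngest first.
Period 1.
Births: 4000 × 0.219 = 876
Group 2: 5100 × 0.987 = 5034
Group 3: 4000 × 0.97 = 3880
Group 4: 8700 × 0.961 = 8361
Group 5: 3400 × 0.956 = 3250
Group 6: 3300 × 0.943 = 3112
Group 7: 4600 × 0.973 + 8700 × 0.264 = 4476 + 2297 = 6773
Net migration: Group 1 + 240 → 1116; Group 2 + 390 → 5424; Group 3 − 70 → 3810; Group 4 + 380 → 8741; Group 5 + 20 → 3270; Group 6 + 50 → 3162; Group 7 − 190 → 6583
→ [1116, 5424, 3810, 8741, 3270, 3162, 6583]
Period 2.
Births: 5424 × 0.219 = 1188
Group 2: 1116 × 0.987 = 1101
Group 3: 5424 × 0.97 = 5261
Group 4: 3810 × 0.961 = 3661
Group 5: 8741 × 0.956 = 8356
Group 6: 3270 × 0.943 = 3084
Group 7: 3162 × 0.973 + 6583 × 0.264 = 3077 + 1738 = 4815
Net migration: Group 1 + 240 → 1428; Group 2 + 390 → 1491; Group 3 − 70 → 5191; Group 4 + 380 → 4041; Group 5 + 20 → 8376; Group 6 + 50 → 3134; Group 7 − 190 → 4625
→ [1428, 1491, 5191, 4041, 8376, 3134, 4625]
Period 3.
Births: 1491 × 0.219 = 327
Group 2: 1428 × 0.987 = 1409
Group 3: 1491 × 0.97 = 1446
Group 4: 5191 × 0.961 = 4989
Group 5: 4041 × 0.956 = 3863
Group 6: 8376 × 0.943 = 7899
Group 7: 3134 × 0.973 + 4625 × 0.264 = 3049 + 1221 = 4270
Net migration: Group 1 + 240 → 567; Group 2 + 390 → 1799; Group 3 − 70 → 1376; Group 4 + 380 → 5369; Group 5 + 20 → 3883; Group 6 + 50 → 7949; Group 7 − 190 → 4080
→ [567, 1799, 1376, 5369, 3883, 7949, 4080]
Period 4.
Births: 1799 × 0.219 = 394
Group 2: 567 × 0.987 = 560
Group 3: 1799 × 0.97 = 1745
Group 4: 1376 × 0.961 = 1322
Group 5: 5369 × 0.956 = 5133
Group 6: 3883 × 0.943 = 3662
Group 7: 7949 × 0.973 + 4080 × 0.264 = 7734 + 1077 = 8811
Net migration: Group 1 + 240 → 634; Group 2 + 390 → 950; Group 3 − 70 → 1675; Group 4 + 380 → 1702; Group 5 + 20 → 5153; Group 6 + 50 → 3712; Group 7 − 190 → 8621
→ [634, 950, 1675, 1702, 5153, 3712, 8621]

950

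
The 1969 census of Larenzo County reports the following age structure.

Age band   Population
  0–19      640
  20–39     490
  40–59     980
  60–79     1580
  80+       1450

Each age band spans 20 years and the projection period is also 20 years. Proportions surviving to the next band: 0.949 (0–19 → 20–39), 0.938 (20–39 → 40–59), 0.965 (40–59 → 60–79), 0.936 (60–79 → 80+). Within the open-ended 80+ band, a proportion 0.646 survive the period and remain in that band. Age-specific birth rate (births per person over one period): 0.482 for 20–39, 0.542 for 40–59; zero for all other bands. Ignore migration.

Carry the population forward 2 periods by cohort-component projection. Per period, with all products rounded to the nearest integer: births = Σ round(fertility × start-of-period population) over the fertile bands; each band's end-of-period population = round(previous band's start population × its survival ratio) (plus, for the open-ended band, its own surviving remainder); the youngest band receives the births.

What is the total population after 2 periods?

4729

Period 1:
Births: 490 × 0.482 = 236, 980 × 0.542 = 531 → 767
20–39: 640 × 0.949 = 607
40–59: 490 × 0.938 = 460
60–79: 980 × 0.965 = 946
80+: 1580 × 0.936 + 1450 × 0.646 = 1479 + 937 = 2416
Giving 767 / 607 / 460 / 946 / 2416.
Period 2:
Births: 607 × 0.482 = 293, 460 × 0.542 = 249 → 542
20–39: 767 × 0.949 = 728
40–59: 607 × 0.938 = 569
60–79: 460 × 0.965 = 444
80+: 946 × 0.936 + 2416 × 0.646 = 885 + 1561 = 2446
Giving 542 / 728 / 569 / 444 / 2446.
Total after period 2: 542 + 728 + 569 + 444 + 2446 = 4729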